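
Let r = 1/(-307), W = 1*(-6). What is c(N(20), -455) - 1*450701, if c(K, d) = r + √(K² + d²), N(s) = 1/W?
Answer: -138365208/307 + √7452901/6 ≈ -4.5025e+5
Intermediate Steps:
W = -6
N(s) = -⅙ (N(s) = 1/(-6) = -⅙)
r = -1/307 ≈ -0.0032573
c(K, d) = -1/307 + √(K² + d²)
c(N(20), -455) - 1*450701 = (-1/307 + √((-⅙)² + (-455)²)) - 1*450701 = (-1/307 + √(1/36 + 207025)) - 450701 = (-1/307 + √(7452901/36)) - 450701 = (-1/307 + √7452901/6) - 450701 = -138365208/307 + √7452901/6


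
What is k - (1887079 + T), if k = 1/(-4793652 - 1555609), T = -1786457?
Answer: -638875340343/6349261 ≈ -1.0062e+5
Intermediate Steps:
k = -1/6349261 (k = 1/(-6349261) = -1/6349261 ≈ -1.5750e-7)
k - (1887079 + T) = -1/6349261 - (1887079 - 1786457) = -1/6349261 - 1*100622 = -1/6349261 - 100622 = -638875340343/6349261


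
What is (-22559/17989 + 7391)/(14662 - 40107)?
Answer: -26586828/91546021 ≈ -0.29042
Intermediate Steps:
(-22559/17989 + 7391)/(14662 - 40107) = (-22559*1/17989 + 7391)/(-25445) = (-22559/17989 + 7391)*(-1/25445) = (132934140/17989)*(-1/25445) = -26586828/91546021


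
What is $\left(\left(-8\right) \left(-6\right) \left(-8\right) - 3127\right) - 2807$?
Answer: $-6318$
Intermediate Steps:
$\left(\left(-8\right) \left(-6\right) \left(-8\right) - 3127\right) - 2807 = \left(48 \left(-8\right) - 3127\right) - 2807 = \left(-384 - 3127\right) - 2807 = -3511 - 2807 = -6318$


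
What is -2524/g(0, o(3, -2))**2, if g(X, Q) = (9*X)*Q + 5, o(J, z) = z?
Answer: -2524/25 ≈ -100.96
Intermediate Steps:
g(X, Q) = 5 + 9*Q*X (g(X, Q) = 9*Q*X + 5 = 5 + 9*Q*X)
-2524/g(0, o(3, -2))**2 = -2524/(5 + 9*(-2)*0)**2 = -2524/(5 + 0)**2 = -2524/(5**2) = -2524/25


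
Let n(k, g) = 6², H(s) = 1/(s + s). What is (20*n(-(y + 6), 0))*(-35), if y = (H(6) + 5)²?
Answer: -25200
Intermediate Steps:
H(s) = 1/(2*s)
y = 3721/144 (y = ((½)/6 + 5)² = ((½)*(⅙) + 5)² = (1/12 + 5)² = (61/12)² = 3721/144 ≈ 25.840)
n(k, g) = 36
(20*n(-(y + 6), 0))*(-35) = (20*36)*(-35) = 720*(-35) = -25200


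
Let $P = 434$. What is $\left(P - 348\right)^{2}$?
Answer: $7396$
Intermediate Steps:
$\left(P - 348\right)^{2} = \left(434 - 348\right)^{2} = 86^{2} = 7396$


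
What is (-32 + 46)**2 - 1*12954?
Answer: -12758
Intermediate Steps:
(-32 + 46)**2 - 1*12954 = 14**2 - 12954 = 196 - 12954 = -12758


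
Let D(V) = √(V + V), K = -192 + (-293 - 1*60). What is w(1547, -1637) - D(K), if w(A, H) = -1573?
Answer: -1573 - I*√1090 ≈ -1573.0 - 33.015*I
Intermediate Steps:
K = -545 (K = -192 + (-293 - 60) = -192 - 353 = -545)
D(V) = √2*√V (D(V) = √(2*V) = √2*√V)
w(1547, -1637) - D(K) = -1573 - √2*√(-545) = -1573 - √2*I*√545 = -1573 - I*√1090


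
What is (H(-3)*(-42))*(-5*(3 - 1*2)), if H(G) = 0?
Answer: 0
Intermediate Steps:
(H(-3)*(-42))*(-5*(3 - 1*2)) = (0*(-42))*(-5*(3 - 1*2)) = 0*(-5*(3 - 2)) = 0*(-5*1) = 0*(-5) = 0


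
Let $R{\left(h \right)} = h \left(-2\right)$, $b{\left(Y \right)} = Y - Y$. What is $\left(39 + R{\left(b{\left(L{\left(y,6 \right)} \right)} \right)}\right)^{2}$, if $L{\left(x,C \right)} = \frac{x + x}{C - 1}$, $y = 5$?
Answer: $1521$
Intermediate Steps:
$L{\left(x,C \right)} = \frac{2 x}{-1 + C}$
$b{\left(Y \right)} = 0$
$R{\left(h \right)} = - 2 h$
$\left(39 + R{\left(b{\left(L{\left(y,6 \right)} \right)} \right)}\right)^{2} = \left(39 - 0\right)^{2} = \left(39 + 0\right)^{2} = 39^{2} = 1521$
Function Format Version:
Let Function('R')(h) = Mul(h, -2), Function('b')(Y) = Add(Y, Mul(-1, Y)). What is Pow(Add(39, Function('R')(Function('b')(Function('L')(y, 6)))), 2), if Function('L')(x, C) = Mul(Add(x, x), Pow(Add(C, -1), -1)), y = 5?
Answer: 1521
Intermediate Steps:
Function('L')(x, C) = Mul(2, x, Pow(Add(-1, C), -1)) (Function('L')(x, C) = Mul(Mul(2, x), Pow(Add(-1, C), -1)) = Mul(2, x, Pow(Add(-1, C), -1)))
Function('b')(Y) = 0
Function('R')(h) = Mul(-2, h)
Pow(Add(39, Function('R')(Function('b')(Function('L')(y, 6)))), 2) = Pow(Add(39, Mul(-2, 0)), 2) = Pow(Add(39, 0), 2) = Pow(39, 2) = 1521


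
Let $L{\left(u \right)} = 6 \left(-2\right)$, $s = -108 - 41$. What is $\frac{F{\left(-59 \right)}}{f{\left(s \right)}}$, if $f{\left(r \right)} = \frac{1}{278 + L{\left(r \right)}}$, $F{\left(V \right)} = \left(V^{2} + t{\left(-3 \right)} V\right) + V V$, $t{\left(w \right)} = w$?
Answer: $1898974$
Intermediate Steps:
$s = -149$ ($s = -108 - 41 = -149$)
$L{\left(u \right)} = -12$
$F{\left(V \right)} = - 3 V + 2 V^{2}$ ($F{\left(V \right)} = \left(V^{2} - 3 V\right) + V V = \left(V^{2} - 3 V\right) + V^{2} = - 3 V + 2 V^{2}$)
$f{\left(r \right)} = \frac{1}{266}$ ($f{\left(r \right)} = \frac{1}{278 - 12} = \frac{1}{266}$)
$\frac{F{\left(-59 \right)}}{f{\left(s \right)}} = - 59 \left(-3 + 2 \left(-59\right)\right) \frac{1}{\frac{1}{266}} = - 59 \left(-3 - 118\right) 266 = \left(-59\right) \left(-121\right) 266 = 7139 \cdot 266 = 1898974$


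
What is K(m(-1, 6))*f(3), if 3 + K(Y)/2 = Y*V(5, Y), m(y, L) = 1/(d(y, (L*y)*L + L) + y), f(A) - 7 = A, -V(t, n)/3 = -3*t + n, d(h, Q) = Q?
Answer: -85620/961 ≈ -89.095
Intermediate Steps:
V(t, n) = -3*n + 9*t (V(t, n) = -3*(-3*t + n) = -3*(n - 3*t) = -3*n + 9*t)
f(A) = 7 + A
m(y, L) = 1/(L + y + y*L²) (m(y, L) = 1/(((L*y)*L + L) + y) = 1/((y*L² + L) + y) = 1/((L + y*L²) + y) = 1/(L + y + y*L²))
K(Y) = -6 + 2*Y*(45 - 3*Y) (K(Y) = -6 + 2*(Y*(-3*Y + 9*5)) = -6 + 2*(Y*(-3*Y + 45)) = -6 + 2*(Y*(45 - 3*Y)) = -6 + 2*Y*(45 - 3*Y))
K(m(-1, 6))*f(3) = (-6 - 6*(-15 + 1/(-1 + 6*(1 + 6*(-1))))/(-1 + 6*(1 + 6*(-1))))*(7 + 3) = (-6 - 6*(-15 + 1/(-1 + 6*(1 - 6)))/(-1 + 6*(1 - 6)))*10 = (-6 - 6*(-15 + 1/(-1 + 6*(-5)))/(-1 + 6*(-5)))*10 = (-6 - 6*(-15 + 1/(-1 - 30))/(-1 - 30))*10 = (-6 - 6*(-15 + 1/(-31))/(-31))*10 = (-6 - 6*(-1/31)*(-15 - 1/31))*10 = (-6 - 6*(-1/31)*(-466/31))*10 = (-6 - 2796/961)*10 = -8562/961*10 = -85620/961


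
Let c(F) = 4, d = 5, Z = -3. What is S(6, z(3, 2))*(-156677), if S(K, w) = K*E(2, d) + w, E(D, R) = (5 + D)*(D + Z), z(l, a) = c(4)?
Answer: 5953726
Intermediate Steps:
z(l, a) = 4
E(D, R) = (-3 + D)*(5 + D) (E(D, R) = (5 + D)*(D - 3) = (5 + D)*(-3 + D) = (-3 + D)*(5 + D))
S(K, w) = w - 7*K (S(K, w) = K*(-15 + 2² + 2*2) + w = K*(-15 + 4 + 4) + w = K*(-7) + w = -7*K + w = w - 7*K)
S(6, z(3, 2))*(-156677) = (4 - 7*6)*(-156677) = (4 - 42)*(-156677) = -38*(-156677) = 5953726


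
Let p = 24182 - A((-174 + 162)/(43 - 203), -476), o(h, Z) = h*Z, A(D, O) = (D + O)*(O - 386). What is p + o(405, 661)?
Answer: -2367207/20 ≈ -1.1836e+5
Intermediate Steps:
A(D, O) = (-386 + O)*(D + O) (A(D, O) = (D + O)*(-386 + O) = (-386 + O)*(D + O))
o(h, Z) = Z*h
p = -7721307/20 (p = 24182 - ((-476)² - 386*(-174 + 162)/(43 - 203) - 386*(-476) + ((-174 + 162)/(43 - 203))*(-476)) = 24182 - (226576 - (-4632)/(-160) + 183736 - 12/(-160)*(-476)) = 24182 - (226576 - (-4632)*(-1)/160 + 183736 - 12*(-1/160)*(-476)) = 24182 - (226576 - 386*3/40 + 183736 + (3/40)*(-476)) = 24182 - (226576 - 579/20 + 183736 - 357/10) = 24182 - 1*8204947/20 = 24182 - 8204947/20 = -7721307/20 ≈ -3.8607e+5)
p + o(405, 661) = -7721307/20 + 661*405 = -7721307/20 + 267705 = -2367207/20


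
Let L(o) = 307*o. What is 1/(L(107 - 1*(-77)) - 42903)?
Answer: 1/13585 ≈ 7.3611e-5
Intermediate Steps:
1/(L(107 - 1*(-77)) - 42903) = 1/(307*(107 - 1*(-77)) - 42903) = 1/(307*(107 + 77) - 42903) = 1/(307*184 - 42903) = 1/(56488 - 42903) = 1/13585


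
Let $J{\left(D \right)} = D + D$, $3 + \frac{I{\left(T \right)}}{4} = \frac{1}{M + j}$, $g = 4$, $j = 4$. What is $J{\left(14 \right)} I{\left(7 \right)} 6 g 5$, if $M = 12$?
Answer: $-39480$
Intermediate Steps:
$I{\left(T \right)} = - \frac{47}{4}$ ($I{\left(T \right)} = -12 + \frac{4}{12 + 4} = -12 + \frac{4}{16} = -12 + 4 \cdot \frac{1}{16} = -12 + \frac{1}{4} = - \frac{47}{4}$)
$J{\left(D \right)} = 2 D$
$J{\left(14 \right)} I{\left(7 \right)} 6 g 5 = 2 \cdot 14 \left(- \frac{47}{4}\right) 6 \cdot 4 \cdot 5 = 28 \left(- \frac{47}{4}\right) 24 \cdot 5 = \left(-329\right) 120 = -39480$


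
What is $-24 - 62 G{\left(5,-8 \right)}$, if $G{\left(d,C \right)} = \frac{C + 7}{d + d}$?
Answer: $- \frac{89}{5} \approx -17.8$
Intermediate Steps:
$G{\left(d,C \right)} = \frac{7 + C}{2 d}$
$-24 - 62 G{\left(5,-8 \right)} = -24 - 62 \frac{7 - 8}{2 \cdot 5} = -24 - 62 \cdot \frac{1}{2} \cdot \frac{1}{5} \left(-1\right) = -24 - - \frac{31}{5} = -24 + \frac{31}{5} = - \frac{89}{5}$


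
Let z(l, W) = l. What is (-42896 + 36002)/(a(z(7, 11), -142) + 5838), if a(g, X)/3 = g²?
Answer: -766/665 ≈ -1.1519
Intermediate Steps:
a(g, X) = 3*g²
(-42896 + 36002)/(a(z(7, 11), -142) + 5838) = (-42896 + 36002)/(3*7² + 5838) = -6894/(3*49 + 5838) = -6894/(147 + 5838) = -6894/5985 = -6894*1/5985 = -766/665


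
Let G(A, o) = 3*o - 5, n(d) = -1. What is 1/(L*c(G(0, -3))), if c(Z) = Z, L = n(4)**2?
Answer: -1/14 ≈ -0.071429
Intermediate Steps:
G(A, o) = -5 + 3*o
L = 1 (L = (-1)**2 = 1)
1/(L*c(G(0, -3))) = 1/(1*(-5 + 3*(-3))) = 1/(1*(-5 - 9)) = 1/(1*(-14)) = 1/(-14) = -1/14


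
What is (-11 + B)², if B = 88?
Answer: 5929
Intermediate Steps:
(-11 + B)² = (-11 + 88)² = 77² = 5929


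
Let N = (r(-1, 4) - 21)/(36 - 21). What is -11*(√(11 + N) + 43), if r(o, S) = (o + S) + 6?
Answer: -473 - 11*√255/5 ≈ -508.13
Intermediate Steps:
r(o, S) = 6 + S + o (r(o, S) = (S + o) + 6 = 6 + S + o)
N = -⅘ (N = ((6 + 4 - 1) - 21)/(36 - 21) = (9 - 21)/15 = -12*1/15 = -⅘ ≈ -0.80000)
-11*(√(11 + N) + 43) = -11*(√(11 - ⅘) + 43) = -11*(√(51/5) + 43) = -11*(√255/5 + 43) = -11*(43 + √255/5) = -473 - 11*√255/5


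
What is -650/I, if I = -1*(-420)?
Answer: -65/42 ≈ -1.5476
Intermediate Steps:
I = 420
-650/I = -650/420 = -650*1/420 = -65/42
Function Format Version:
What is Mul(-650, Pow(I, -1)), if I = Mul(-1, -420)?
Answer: Rational(-65, 42) ≈ -1.5476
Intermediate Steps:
I = 420
Mul(-650, Pow(I, -1)) = Mul(-650, Pow(420, -1)) = Mul(-650, Rational(1, 420)) = Rational(-65, 42)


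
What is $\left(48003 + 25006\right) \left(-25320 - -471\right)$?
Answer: $-1814200641$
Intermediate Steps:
$\left(48003 + 25006\right) \left(-25320 - -471\right) = 73009 \left(-25320 + 471\right) = 73009 \left(-24849\right) = -1814200641$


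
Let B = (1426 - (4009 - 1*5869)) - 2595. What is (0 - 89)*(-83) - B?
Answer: 6696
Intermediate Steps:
B = 691 (B = (1426 - (4009 - 5869)) - 2595 = (1426 - 1*(-1860)) - 2595 = (1426 + 1860) - 2595 = 3286 - 2595 = 691)
(0 - 89)*(-83) - B = (0 - 89)*(-83) - 1*691 = -89*(-83) - 691 = 7387 - 691 = 6696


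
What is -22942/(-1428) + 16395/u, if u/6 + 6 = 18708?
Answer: 72160549/4451076 ≈ 16.212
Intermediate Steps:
u = 112212 (u = -36 + 6*18708 = -36 + 112248 = 112212)
-22942/(-1428) + 16395/u = -22942/(-1428) + 16395/112212 = -22942*(-1/1428) + 16395*(1/112212) = 11471/714 + 5465/37404 = 72160549/4451076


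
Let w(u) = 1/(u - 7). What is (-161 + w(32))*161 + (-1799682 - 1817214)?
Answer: -91070264/25 ≈ -3.6428e+6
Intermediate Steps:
w(u) = 1/(-7 + u)
(-161 + w(32))*161 + (-1799682 - 1817214) = (-161 + 1/(-7 + 32))*161 + (-1799682 - 1817214) = (-161 + 1/25)*161 - 3616896 = -4024/25*161 - 3616896 = -647864/25 - 3616896 = -91070264/25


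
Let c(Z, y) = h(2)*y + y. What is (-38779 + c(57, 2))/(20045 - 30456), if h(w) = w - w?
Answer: 38777/10411 ≈ 3.7246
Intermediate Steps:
h(w) = 0
c(Z, y) = y (c(Z, y) = 0*y + y = 0 + y = y)
(-38779 + c(57, 2))/(20045 - 30456) = (-38779 + 2)/(20045 - 30456) = -38777/(-10411) = -38777*(-1/10411) = 38777/10411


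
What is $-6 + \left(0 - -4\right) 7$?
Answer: $22$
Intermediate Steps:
$-6 + \left(0 - -4\right) 7 = -6 + \left(0 + 4\right) 7 = -6 + 4 \cdot 7 = -6 + 28 = 22$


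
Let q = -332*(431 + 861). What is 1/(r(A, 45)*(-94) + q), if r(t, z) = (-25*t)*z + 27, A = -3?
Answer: -1/748732 ≈ -1.3356e-6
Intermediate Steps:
r(t, z) = 27 - 25*t*z (r(t, z) = -25*t*z + 27 = 27 - 25*t*z)
q = -428944 (q = -332*1292 = -428944)
1/(r(A, 45)*(-94) + q) = 1/((27 - 25*(-3)*45)*(-94) - 428944) = 1/((27 + 3375)*(-94) - 428944) = 1/(3402*(-94) - 428944) = 1/(-319788 - 428944) = 1/(-748732) = -1/748732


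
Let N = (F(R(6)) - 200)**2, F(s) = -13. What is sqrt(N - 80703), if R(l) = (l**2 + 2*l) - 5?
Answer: 3*I*sqrt(3926) ≈ 187.97*I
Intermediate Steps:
R(l) = -5 + l**2 + 2*l
N = 45369 (N = (-13 - 200)**2 = (-213)**2 = 45369)
sqrt(N - 80703) = sqrt(45369 - 80703) = sqrt(-35334) = 3*I*sqrt(3926)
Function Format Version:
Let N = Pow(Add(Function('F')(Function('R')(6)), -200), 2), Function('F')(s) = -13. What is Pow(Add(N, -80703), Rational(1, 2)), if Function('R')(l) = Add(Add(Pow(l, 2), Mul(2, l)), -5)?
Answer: Mul(3, I, Pow(3926, Rational(1, 2))) ≈ Mul(187.97, I)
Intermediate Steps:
Function('R')(l) = Add(-5, Pow(l, 2), Mul(2, l))
N = 45369 (N = Pow(Add(-13, -200), 2) = Pow(-213, 2) = 45369)
Pow(Add(N, -80703), Rational(1, 2)) = Pow(Add(45369, -80703), Rational(1, 2)) = Pow(-35334, Rational(1, 2)) = Mul(3, I, Pow(3926, Rational(1, 2)))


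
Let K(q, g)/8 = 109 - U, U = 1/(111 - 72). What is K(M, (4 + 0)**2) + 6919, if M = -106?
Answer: 303841/39 ≈ 7790.8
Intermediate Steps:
U = 1/39 ≈ 0.025641
K(q, g) = 34000/39 (K(q, g) = 8*(109 - 1*1/39) = 8*(109 - 1/39) = 8*(4250/39) = 34000/39)
K(M, (4 + 0)**2) + 6919 = 34000/39 + 6919 = 303841/39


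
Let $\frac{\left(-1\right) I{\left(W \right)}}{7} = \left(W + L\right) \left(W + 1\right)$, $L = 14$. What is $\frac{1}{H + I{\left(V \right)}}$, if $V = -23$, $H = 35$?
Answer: $- \frac{1}{1351} \approx -0.00074019$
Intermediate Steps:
$I{\left(W \right)} = - 7 \left(1 + W\right) \left(14 + W\right)$ ($I{\left(W \right)} = - 7 \left(W + 14\right) \left(W + 1\right) = - 7 \left(14 + W\right) \left(1 + W\right) = - 7 \left(1 + W\right) \left(14 + W\right)$)
$\frac{1}{H + I{\left(V \right)}} = \frac{1}{35 - \left(-2317 + 3703\right)} = \frac{1}{35 - 1386} = \frac{1}{-1351} = - \frac{1}{1351}$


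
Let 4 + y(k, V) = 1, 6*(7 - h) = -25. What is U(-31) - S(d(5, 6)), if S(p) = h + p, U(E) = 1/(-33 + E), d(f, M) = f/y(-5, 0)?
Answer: -609/64 ≈ -9.5156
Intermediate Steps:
h = 67/6 (h = 7 - ⅙*(-25) = 7 + 25/6 = 67/6 ≈ 11.167)
y(k, V) = -3 (y(k, V) = -4 + 1 = -3)
d(f, M) = -f/3 (d(f, M) = f/(-3) = f*(-⅓) = -f/3)
S(p) = 67/6 + p
U(-31) - S(d(5, 6)) = 1/(-33 - 31) - (67/6 - ⅓*5) = 1/(-64) - (67/6 - 5/3) = -1/64 - 1*19/2 = -1/64 - 19/2 = -609/64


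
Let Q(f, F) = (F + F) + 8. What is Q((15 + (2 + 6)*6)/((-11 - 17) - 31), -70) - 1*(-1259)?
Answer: 1127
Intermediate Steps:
Q(f, F) = 8 + 2*F (Q(f, F) = 2*F + 8 = 8 + 2*F)
Q((15 + (2 + 6)*6)/((-11 - 17) - 31), -70) - 1*(-1259) = (8 + 2*(-70)) - 1*(-1259) = (8 - 140) + 1259 = -132 + 1259 = 1127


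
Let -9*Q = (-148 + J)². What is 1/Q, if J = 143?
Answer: -9/25 ≈ -0.36000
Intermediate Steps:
Q = -25/9 (Q = -(-148 + 143)²/9 = -⅑*(-5)² = -⅑*25 = -25/9 ≈ -2.7778)
1/Q = 1/(-25/9) = -9/25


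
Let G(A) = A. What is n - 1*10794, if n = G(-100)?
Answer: -10894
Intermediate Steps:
n = -100
n - 1*10794 = -100 - 1*10794 = -100 - 10794 = -10894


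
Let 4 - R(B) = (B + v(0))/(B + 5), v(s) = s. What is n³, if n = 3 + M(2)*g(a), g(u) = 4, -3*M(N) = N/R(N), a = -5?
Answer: 704969/59319 ≈ 11.884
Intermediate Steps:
R(B) = 4 - B/(5 + B) (R(B) = 4 - (B + 0)/(B + 5) = 4 - B/(5 + B))
M(N) = -N*(5 + N)/(3*(20 + 3*N)) (M(N) = -N/(3*((20 + 3*N)/(5 + N))) = -N*(5 + N)/(20 + 3*N)/3 = -N*(5 + N)/(3*(20 + 3*N)))
n = 89/39 (n = 3 - 1*2*(5 + 2)/(60 + 9*2)*4 = 3 - 1*2*7/(60 + 18)*4 = 3 - 1*2*7/78*4 = 3 - 1*2*1/78*7*4 = 3 - 7/39*4 = 3 - 28/39 = 89/39 ≈ 2.2821)
n³ = (89/39)³ = 704969/59319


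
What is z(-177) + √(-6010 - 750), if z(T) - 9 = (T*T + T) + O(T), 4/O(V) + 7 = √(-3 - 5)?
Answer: 1776149/57 + 26*I*√10 - 8*I*√2/57 ≈ 31161.0 + 82.021*I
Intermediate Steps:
O(V) = 4/(-7 + 2*I*√2) (O(V) = 4/(-7 + √(-3 - 5)) = 4/(-7 + √(-8)) = 4/(-7 + 2*I*√2))
z(T) = 485/57 + T + T² - 8*I*√2/57 (z(T) = 9 + ((T*T + T) + (-28/57 - 8*I*√2/57)) = 9 + ((T² + T) + (-28/57 - 8*I*√2/57)) = 9 + ((T + T²) + (-28/57 - 8*I*√2/57)) = 9 + (-28/57 + T + T² - 8*I*√2/57) = 485/57 + T + T² - 8*I*√2/57)
z(-177) + √(-6010 - 750) = (485/57 - 177 + (-177)² - 8*I*√2/57) + √(-6010 - 750) = (485/57 - 177 + 31329 - 8*I*√2/57) + √(-6760) = (1776149/57 - 8*I*√2/57) + 26*I*√10 = 1776149/57 + 26*I*√10 - 8*I*√2/57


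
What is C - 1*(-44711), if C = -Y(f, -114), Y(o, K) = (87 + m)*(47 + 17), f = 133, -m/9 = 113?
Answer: 104231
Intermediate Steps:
m = -1017 (m = -9*113 = -1017)
Y(o, K) = -59520 (Y(o, K) = (87 - 1017)*(47 + 17) = -930*64 = -59520)
C = 59520 (C = -1*(-59520) = 59520)
C - 1*(-44711) = 59520 - 1*(-44711) = 59520 + 44711 = 104231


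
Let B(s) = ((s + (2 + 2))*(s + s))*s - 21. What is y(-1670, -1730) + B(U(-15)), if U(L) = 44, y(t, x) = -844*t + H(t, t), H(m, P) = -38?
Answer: 1595277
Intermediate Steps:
y(t, x) = -38 - 844*t (y(t, x) = -844*t - 38 = -38 - 844*t)
B(s) = -21 + 2*s²*(4 + s) (B(s) = ((s + 4)*(2*s))*s - 21 = ((4 + s)*(2*s))*s - 21 = (2*s*(4 + s))*s - 21 = 2*s²*(4 + s) - 21 = -21 + 2*s²*(4 + s))
y(-1670, -1730) + B(U(-15)) = (-38 - 844*(-1670)) + (-21 + 2*44³ + 8*44²) = (-38 + 1409480) + (-21 + 2*85184 + 8*1936) = 1409442 + (-21 + 170368 + 15488) = 1409442 + 185835 = 1595277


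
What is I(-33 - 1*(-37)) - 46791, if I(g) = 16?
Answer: -46775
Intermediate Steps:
I(-33 - 1*(-37)) - 46791 = 16 - 46791 = -46775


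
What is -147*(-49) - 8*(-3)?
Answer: 7227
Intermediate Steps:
-147*(-49) - 8*(-3) = 7203 + 24 = 7227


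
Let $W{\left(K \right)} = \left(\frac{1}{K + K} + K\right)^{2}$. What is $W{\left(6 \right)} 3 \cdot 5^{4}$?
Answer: $\frac{3330625}{48} \approx 69388.0$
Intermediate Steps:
$W{\left(K \right)} = \left(K + \frac{1}{2 K}\right)^{2}$ ($W{\left(K \right)} = \left(\frac{1}{2 K} + K\right)^{2} = \left(K + \frac{1}{2 K}\right)^{2}$)
$W{\left(6 \right)} 3 \cdot 5^{4} = \frac{\left(1 + 2 \cdot 6^{2}\right)^{2}}{4 \cdot 36} \cdot 3 \cdot 5^{4} = \frac{1}{4} \cdot \frac{1}{36} \left(1 + 2 \cdot 36\right)^{2} \cdot 3 \cdot 625 = \frac{1}{4} \cdot \frac{1}{36} \left(1 + 72\right)^{2} \cdot 3 \cdot 625 = \frac{1}{4} \cdot \frac{1}{36} \cdot 73^{2} \cdot 3 \cdot 625 = \frac{1}{4} \cdot \frac{1}{36} \cdot 5329 \cdot 3 \cdot 625 = \frac{5329}{144} \cdot 3 \cdot 625 = \frac{5329}{48} \cdot 625 = \frac{3330625}{48}$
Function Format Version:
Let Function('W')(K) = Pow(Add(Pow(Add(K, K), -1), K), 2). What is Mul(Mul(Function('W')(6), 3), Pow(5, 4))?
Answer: Rational(3330625, 48) ≈ 69388.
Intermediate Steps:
Function('W')(K) = Pow(Add(K, Mul(Rational(1, 2), Pow(K, -1))), 2) (Function('W')(K) = Pow(Add(Pow(Mul(2, K), -1), K), 2) = Pow(Add(Mul(Rational(1, 2), Pow(K, -1)), K), 2) = Pow(Add(K, Mul(Rational(1, 2), Pow(K, -1))), 2))
Mul(Mul(Function('W')(6), 3), Pow(5, 4)) = Mul(Mul(Mul(Rational(1, 4), Pow(6, -2), Pow(Add(1, Mul(2, Pow(6, 2))), 2)), 3), Pow(5, 4)) = Mul(Mul(Mul(Rational(1, 4), Rational(1, 36), Pow(Add(1, Mul(2, 36)), 2)), 3), 625) = Mul(Mul(Mul(Rational(1, 4), Rational(1, 36), Pow(Add(1, 72), 2)), 3), 625) = Mul(Mul(Mul(Rational(1, 4), Rational(1, 36), Pow(73, 2)), 3), 625) = Mul(Mul(Mul(Rational(1, 4), Rational(1, 36), 5329), 3), 625) = Mul(Mul(Rational(5329, 144), 3), 625) = Mul(Rational(5329, 48), 625) = Rational(3330625, 48)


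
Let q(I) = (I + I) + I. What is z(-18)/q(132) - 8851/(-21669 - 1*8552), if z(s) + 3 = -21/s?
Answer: 1881595/6527736 ≈ 0.28825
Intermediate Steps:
q(I) = 3*I (q(I) = 2*I + I = 3*I)
z(s) = -3 - 21/s
z(-18)/q(132) - 8851/(-21669 - 1*8552) = (-3 - 21/(-18))/((3*132)) - 8851/(-21669 - 1*8552) = (-3 - 21*(-1/18))/396 - 8851/(-21669 - 8552) = (-3 + 7/6)*(1/396) - 8851/(-30221) = -11/6*1/396 - 8851*(-1/30221) = -1/216 + 8851/30221 = 1881595/6527736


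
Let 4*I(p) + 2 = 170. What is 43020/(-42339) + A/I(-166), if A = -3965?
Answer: -56560325/592746 ≈ -95.421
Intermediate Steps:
I(p) = 42 (I(p) = -½ + (¼)*170 = -½ + 85/2 = 42)
43020/(-42339) + A/I(-166) = 43020/(-42339) - 3965/42 = 43020*(-1/42339) - 3965*1/42 = -14340/14113 - 3965/42 = -56560325/592746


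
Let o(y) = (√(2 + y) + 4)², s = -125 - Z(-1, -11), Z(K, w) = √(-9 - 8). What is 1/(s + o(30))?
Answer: I/(√17 - 77*I + 32*I*√2) ≈ -0.030978 + 0.0040235*I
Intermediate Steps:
Z(K, w) = I*√17 (Z(K, w) = √(-17) = I*√17)
s = -125 - I*√17 ≈ -125.0 - 4.1231*I
o(y) = (4 + √(2 + y))²
1/(s + o(30)) = 1/((-125 - I*√17) + (4 + √(2 + 30))²) = 1/((-125 - I*√17) + (4 + √32)²) = 1/((-125 - I*√17) + (4 + 4*√2)²) = 1/(-125 + (4 + 4*√2)² - I*√17)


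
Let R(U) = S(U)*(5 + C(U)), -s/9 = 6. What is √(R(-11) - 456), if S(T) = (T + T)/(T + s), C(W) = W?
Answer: 6*I*√53755/65 ≈ 21.402*I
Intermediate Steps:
s = -54 (s = -9*6 = -54)
S(T) = 2*T/(-54 + T) (S(T) = (T + T)/(T - 54) = (2*T)/(-54 + T) = 2*T/(-54 + T))
R(U) = 2*U*(5 + U)/(-54 + U) (R(U) = (2*U/(-54 + U))*(5 + U) = 2*U*(5 + U)/(-54 + U))
√(R(-11) - 456) = √(2*(-11)*(5 - 11)/(-54 - 11) - 456) = √(2*(-11)*(-6)/(-65) - 456) = √(2*(-11)*(-1/65)*(-6) - 456) = √(-132/65 - 456) = √(-29772/65) = 6*I*√53755/65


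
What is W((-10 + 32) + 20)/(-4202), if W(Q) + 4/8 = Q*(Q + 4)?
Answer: -3863/8404 ≈ -0.45966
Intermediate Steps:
W(Q) = -1/2 + Q*(4 + Q) (W(Q) = -1/2 + Q*(Q + 4) = -1/2 + Q*(4 + Q))
W((-10 + 32) + 20)/(-4202) = (-1/2 + ((-10 + 32) + 20)**2 + 4*((-10 + 32) + 20))/(-4202) = (-1/2 + (22 + 20)**2 + 4*(22 + 20))*(-1/4202) = (-1/2 + 42**2 + 4*42)*(-1/4202) = (-1/2 + 1764 + 168)*(-1/4202) = (3863/2)*(-1/4202) = -3863/8404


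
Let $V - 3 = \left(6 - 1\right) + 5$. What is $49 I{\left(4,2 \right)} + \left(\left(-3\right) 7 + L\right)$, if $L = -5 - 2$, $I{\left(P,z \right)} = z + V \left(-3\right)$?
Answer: $-1841$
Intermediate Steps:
$V = 13$ ($V = 3 + \left(\left(6 - 1\right) + 5\right) = 3 + \left(5 + 5\right) = 3 + 10 = 13$)
$I{\left(P,z \right)} = -39 + z$ ($I{\left(P,z \right)} = z + 13 \left(-3\right) = z - 39 = -39 + z$)
$L = -7$
$49 I{\left(4,2 \right)} + \left(\left(-3\right) 7 + L\right) = 49 \left(-39 + 2\right) - 28 = 49 \left(-37\right) - 28 = -1813 - 28 = -1841$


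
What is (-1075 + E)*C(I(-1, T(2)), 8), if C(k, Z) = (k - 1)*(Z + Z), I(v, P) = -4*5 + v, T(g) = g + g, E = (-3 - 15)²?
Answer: 264352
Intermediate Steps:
E = 324 (E = (-18)² = 324)
T(g) = 2*g
I(v, P) = -20 + v
C(k, Z) = 2*Z*(-1 + k) (C(k, Z) = (-1 + k)*(2*Z) = 2*Z*(-1 + k))
(-1075 + E)*C(I(-1, T(2)), 8) = (-1075 + 324)*(2*8*(-1 + (-20 - 1))) = -1502*8*(-1 - 21) = -1502*8*(-22) = -751*(-352) = 264352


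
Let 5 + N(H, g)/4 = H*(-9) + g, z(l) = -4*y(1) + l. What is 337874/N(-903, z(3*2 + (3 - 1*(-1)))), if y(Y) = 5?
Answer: 168937/16224 ≈ 10.413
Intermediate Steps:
z(l) = -20 + l (z(l) = -4*5 + l = -20 + l)
N(H, g) = -20 - 36*H + 4*g (N(H, g) = -20 + 4*(H*(-9) + g) = -20 + 4*(-9*H + g) = -20 + 4*(g - 9*H) = -20 + (-36*H + 4*g) = -20 - 36*H + 4*g)
337874/N(-903, z(3*2 + (3 - 1*(-1)))) = 337874/(-20 - 36*(-903) + 4*(-20 + (3*2 + (3 - 1*(-1))))) = 337874/(-20 + 32508 + 4*(-20 + (6 + (3 + 1)))) = 337874/(-20 + 32508 + 4*(-20 + (6 + 4))) = 337874/(-20 + 32508 + 4*(-20 + 10)) = 337874/(-20 + 32508 + 4*(-10)) = 337874/(-20 + 32508 - 40) = 337874/32448 = 337874*(1/32448) = 168937/16224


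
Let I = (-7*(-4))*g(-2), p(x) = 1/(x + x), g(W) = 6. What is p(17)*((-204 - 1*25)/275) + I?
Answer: 1570571/9350 ≈ 167.98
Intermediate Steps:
p(x) = 1/(2*x)
I = 168 (I = -7*(-4)*6 = 28*6 = 168)
p(17)*((-204 - 1*25)/275) + I = ((½)/17)*((-204 - 1*25)/275) + 168 = ((½)*(1/17))*((-204 - 25)*(1/275)) + 168 = (-229*1/275)/34 + 168 = (1/34)*(-229/275) + 168 = -229/9350 + 168 = 1570571/9350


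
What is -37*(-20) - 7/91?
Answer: 9619/13 ≈ 739.92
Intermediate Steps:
-37*(-20) - 7/91 = 740 - 7*1/91 = 740 - 1/13 = 9619/13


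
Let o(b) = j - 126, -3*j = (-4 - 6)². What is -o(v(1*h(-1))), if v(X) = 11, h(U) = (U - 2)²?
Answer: 478/3 ≈ 159.33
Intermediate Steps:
j = -100/3 (j = -(-4 - 6)²/3 = -⅓*(-10)² = -⅓*100 = -100/3 ≈ -33.333)
h(U) = (-2 + U)²
o(b) = -478/3 (o(b) = -100/3 - 126 = -478/3)
-o(v(1*h(-1))) = -1*(-478/3) = 478/3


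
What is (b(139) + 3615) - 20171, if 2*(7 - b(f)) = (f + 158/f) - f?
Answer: -2300390/139 ≈ -16550.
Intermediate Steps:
b(f) = 7 - 79/f (b(f) = 7 - ((f + 158/f) - f)/2 = 7 - 79/f)
(b(139) + 3615) - 20171 = ((7 - 79/139) + 3615) - 20171 = (894/139 + 3615) - 20171 = 503379/139 - 20171 = -2300390/139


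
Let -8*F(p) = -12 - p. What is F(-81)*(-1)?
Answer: 69/8 ≈ 8.6250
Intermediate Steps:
F(p) = 3/2 + p/8 (F(p) = -(-12 - p)/8 = 3/2 + p/8)
F(-81)*(-1) = (3/2 + (⅛)*(-81))*(-1) = (3/2 - 81/8)*(-1) = -69/8*(-1) = 69/8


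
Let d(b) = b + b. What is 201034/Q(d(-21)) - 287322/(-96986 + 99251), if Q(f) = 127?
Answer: 139617372/95885 ≈ 1456.1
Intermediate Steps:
d(b) = 2*b
201034/Q(d(-21)) - 287322/(-96986 + 99251) = 201034/127 - 287322/(-96986 + 99251) = 201034*(1/127) - 287322/2265 = 201034/127 - 287322*1/2265 = 201034/127 - 95774/755 = 139617372/95885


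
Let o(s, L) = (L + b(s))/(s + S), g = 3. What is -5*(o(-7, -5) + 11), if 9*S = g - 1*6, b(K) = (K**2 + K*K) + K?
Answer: 40/11 ≈ 3.6364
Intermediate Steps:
b(K) = K + 2*K**2 (b(K) = (K**2 + K**2) + K = 2*K**2 + K = K + 2*K**2)
S = -1/3 (S = (3 - 1*6)/9 = (3 - 6)/9 = (1/9)*(-3) = -1/3 ≈ -0.33333)
o(s, L) = (L + s*(1 + 2*s))/(-1/3 + s) (o(s, L) = (L + s*(1 + 2*s))/(s - 1/3) = (L + s*(1 + 2*s))/(-1/3 + s))
-5*(o(-7, -5) + 11) = -5*(3*(-5 - 7*(1 + 2*(-7)))/(-1 + 3*(-7)) + 11) = -5*(3*(-5 - 7*(1 - 14))/(-1 - 21) + 11) = -5*(3*(-5 - 7*(-13))/(-22) + 11) = -5*(3*(-1/22)*(-5 + 91) + 11) = -5*(3*(-1/22)*86 + 11) = -5*(-129/11 + 11) = -5*(-8/11) = 40/11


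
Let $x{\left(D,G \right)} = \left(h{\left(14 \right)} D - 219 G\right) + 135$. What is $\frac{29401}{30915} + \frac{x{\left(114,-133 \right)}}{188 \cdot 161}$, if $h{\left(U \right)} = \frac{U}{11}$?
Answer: $\frac{9894663259}{5146543710} \approx 1.9226$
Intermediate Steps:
$h{\left(U \right)} = \frac{U}{11}$ ($h{\left(U \right)} = U \frac{1}{11} = \frac{U}{11}$)
$x{\left(D,G \right)} = 135 - 219 G + \frac{14 D}{11}$ ($x{\left(D,G \right)} = \left(\frac{1}{11} \cdot 14 D - 219 G\right) + 135 = \left(\frac{14 D}{11} - 219 G\right) + 135 = \left(- 219 G + \frac{14 D}{11}\right) + 135 = 135 - 219 G + \frac{14 D}{11}$)
$\frac{29401}{30915} + \frac{x{\left(114,-133 \right)}}{188 \cdot 161} = \frac{29401}{30915} + \frac{135 - -29127 + \frac{14}{11} \cdot 114}{188 \cdot 161} = 29401 \cdot \frac{1}{30915} + \frac{135 + 29127 + \frac{1596}{11}}{30268} = \frac{29401}{30915} + \frac{323478}{11} \cdot \frac{1}{30268} = \frac{29401}{30915} + \frac{161739}{166474} = \frac{9894663259}{5146543710}$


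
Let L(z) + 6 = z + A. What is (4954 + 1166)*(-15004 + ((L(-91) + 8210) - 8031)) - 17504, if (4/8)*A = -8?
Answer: -91438064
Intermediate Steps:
A = -16 (A = 2*(-8) = -16)
L(z) = -22 + z (L(z) = -6 + (z - 16) = -6 + (-16 + z) = -22 + z)
(4954 + 1166)*(-15004 + ((L(-91) + 8210) - 8031)) - 17504 = (4954 + 1166)*(-15004 + (((-22 - 91) + 8210) - 8031)) - 17504 = 6120*(-15004 + ((-113 + 8210) - 8031)) - 17504 = 6120*(-15004 + (8097 - 8031)) - 17504 = 6120*(-15004 + 66) - 17504 = 6120*(-14938) - 17504 = -91420560 - 17504 = -91438064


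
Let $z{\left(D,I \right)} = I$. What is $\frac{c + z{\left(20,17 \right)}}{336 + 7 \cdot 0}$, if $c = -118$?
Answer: $- \frac{101}{336} \approx -0.3006$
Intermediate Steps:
$\frac{c + z{\left(20,17 \right)}}{336 + 7 \cdot 0} = \frac{-118 + 17}{336 + 7 \cdot 0} = - \frac{101}{336 + 0} = - \frac{101}{336}$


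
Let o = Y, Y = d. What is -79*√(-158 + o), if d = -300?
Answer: -79*I*√458 ≈ -1690.7*I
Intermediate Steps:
Y = -300
o = -300
-79*√(-158 + o) = -79*√(-158 - 300) = -79*I*√458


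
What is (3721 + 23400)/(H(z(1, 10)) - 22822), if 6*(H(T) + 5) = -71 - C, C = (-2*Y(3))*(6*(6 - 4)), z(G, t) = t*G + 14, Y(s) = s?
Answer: -162726/136961 ≈ -1.1881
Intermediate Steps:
z(G, t) = 14 + G*t (z(G, t) = G*t + 14 = 14 + G*t)
C = -72 (C = (-2*3)*(6*(6 - 4)) = -36*2 = -6*12 = -72)
H(T) = -29/6 (H(T) = -5 + (-71 - 1*(-72))/6 = -5 + (-71 + 72)/6 = -5 + (⅙)*1 = -5 + ⅙ = -29/6)
(3721 + 23400)/(H(z(1, 10)) - 22822) = (3721 + 23400)/(-29/6 - 22822) = 27121/(-136961/6) = 27121*(-6/136961) = -162726/136961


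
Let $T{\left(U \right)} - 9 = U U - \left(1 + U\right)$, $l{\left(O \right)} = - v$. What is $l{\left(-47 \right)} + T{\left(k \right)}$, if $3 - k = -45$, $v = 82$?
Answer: $2182$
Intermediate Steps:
$k = 48$ ($k = 3 - -45 = 3 + 45 = 48$)
$l{\left(O \right)} = -82$ ($l{\left(O \right)} = \left(-1\right) 82 = -82$)
$T{\left(U \right)} = 8 + U^{2} - U$ ($T{\left(U \right)} = 9 - \left(1 + U - U U\right) = 9 - \left(1 + U - U^{2}\right) = 8 + U^{2} - U$)
$l{\left(-47 \right)} + T{\left(k \right)} = -82 + \left(8 + 48^{2} - 48\right) = -82 + \left(8 + 2304 - 48\right) = -82 + 2264 = 2182$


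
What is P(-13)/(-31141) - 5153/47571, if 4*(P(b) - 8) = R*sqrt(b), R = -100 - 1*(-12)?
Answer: -160850141/1481408511 + 2*I*sqrt(13)/2831 ≈ -0.10858 + 0.0025472*I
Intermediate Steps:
R = -88 (R = -100 + 12 = -88)
P(b) = 8 - 22*sqrt(b) (P(b) = 8 + (-88*sqrt(b))/4 = 8 - 22*sqrt(b))
P(-13)/(-31141) - 5153/47571 = (8 - 22*I*sqrt(13))/(-31141) - 5153/47571 = (8 - 22*I*sqrt(13))*(-1/31141) - 5153*1/47571 = (8 - 22*I*sqrt(13))*(-1/31141) - 5153/47571 = (-8/31141 + 2*I*sqrt(13)/2831) - 5153/47571 = -160850141/1481408511 + 2*I*sqrt(13)/2831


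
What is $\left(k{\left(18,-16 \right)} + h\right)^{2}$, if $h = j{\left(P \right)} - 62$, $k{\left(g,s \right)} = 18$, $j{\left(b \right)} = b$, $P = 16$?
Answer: $784$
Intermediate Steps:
$h = -46$ ($h = 16 - 62 = -46$)
$\left(k{\left(18,-16 \right)} + h\right)^{2} = \left(18 - 46\right)^{2} = \left(-28\right)^{2} = 784$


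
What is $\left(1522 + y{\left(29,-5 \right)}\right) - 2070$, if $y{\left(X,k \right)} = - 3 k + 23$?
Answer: $-510$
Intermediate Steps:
$y{\left(X,k \right)} = 23 - 3 k$
$\left(1522 + y{\left(29,-5 \right)}\right) - 2070 = \left(1522 + \left(23 - -15\right)\right) - 2070 = \left(1522 + \left(23 + 15\right)\right) - 2070 = \left(1522 + 38\right) - 2070 = 1560 - 2070 = -510$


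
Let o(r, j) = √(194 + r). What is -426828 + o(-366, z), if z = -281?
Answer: -426828 + 2*I*√43 ≈ -4.2683e+5 + 13.115*I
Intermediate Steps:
-426828 + o(-366, z) = -426828 + √(194 - 366) = -426828 + √(-172) = -426828 + 2*I*√43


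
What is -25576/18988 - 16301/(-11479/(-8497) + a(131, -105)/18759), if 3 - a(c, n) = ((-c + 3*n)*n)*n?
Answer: -4200887413415023/66452277652898 ≈ -63.217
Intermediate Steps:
a(c, n) = 3 - n**2*(-c + 3*n) (a(c, n) = 3 - (-c + 3*n)*n*n = 3 - n*(-c + 3*n)*n = 3 - n**2*(-c + 3*n))
-25576/18988 - 16301/(-11479/(-8497) + a(131, -105)/18759) = -25576/18988 - 16301/(-11479/(-8497) + (3 - 3*(-105)**3 + 131*(-105)**2)/18759) = -25576*1/18988 - 16301/(-11479*(-1/8497) + (3 - 3*(-1157625) + 131*11025)*(1/18759)) = -6394/4747 - 16301/(11479/8497 + (3 + 3472875 + 1444275)*(1/18759)) = -6394/4747 - 16301/(11479/8497 + 4917153*(1/18759)) = -6394/4747 - 16301/(11479/8497 + 1639051/6253) = -6394/4747 - 16301/13998794534/53131741 = -6394/4747 - 16301*53131741/13998794534 = -6394/4747 - 866100510041/13998794534 = -4200887413415023/66452277652898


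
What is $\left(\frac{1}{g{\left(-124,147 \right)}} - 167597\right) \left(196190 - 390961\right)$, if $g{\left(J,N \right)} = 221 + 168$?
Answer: $\frac{12698140531872}{389} \approx 3.2643 \cdot 10^{10}$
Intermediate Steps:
$g{\left(J,N \right)} = 389$
$\left(\frac{1}{g{\left(-124,147 \right)}} - 167597\right) \left(196190 - 390961\right) = \left(\frac{1}{389} - 167597\right) \left(196190 - 390961\right) = \left(\frac{1}{389} - 167597\right) \left(-194771\right) = \left(- \frac{65195232}{389}\right) \left(-194771\right) = \frac{12698140531872}{389}$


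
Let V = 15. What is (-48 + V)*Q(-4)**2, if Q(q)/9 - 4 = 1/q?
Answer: -601425/16 ≈ -37589.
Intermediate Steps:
Q(q) = 36 + 9/q (Q(q) = 36 + 9*(1/q) = 36 + 9/q)
(-48 + V)*Q(-4)**2 = (-48 + 15)*(36 + 9/(-4))**2 = -33*(36 + 9*(-1/4))**2 = -33*(36 - 9/4)**2 = -33*(135/4)**2 = -33*18225/16 = -601425/16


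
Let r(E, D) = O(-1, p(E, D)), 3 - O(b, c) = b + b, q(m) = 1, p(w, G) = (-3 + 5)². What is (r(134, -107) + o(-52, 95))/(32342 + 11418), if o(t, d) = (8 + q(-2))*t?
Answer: -463/43760 ≈ -0.010580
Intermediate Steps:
p(w, G) = 4 (p(w, G) = 2² = 4)
O(b, c) = 3 - 2*b (O(b, c) = 3 - (b + b) = 3 - 2*b)
r(E, D) = 5 (r(E, D) = 3 - 2*(-1) = 3 + 2 = 5)
o(t, d) = 9*t (o(t, d) = (8 + 1)*t = 9*t)
(r(134, -107) + o(-52, 95))/(32342 + 11418) = (5 + 9*(-52))/(32342 + 11418) = (5 - 468)/43760 = -463*1/43760 = -463/43760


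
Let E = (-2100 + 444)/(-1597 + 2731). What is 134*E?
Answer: -12328/63 ≈ -195.68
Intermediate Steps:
E = -92/63 (E = -1656/1134 = -1656*1/1134 = -92/63 ≈ -1.4603)
134*E = 134*(-92/63) = -12328/63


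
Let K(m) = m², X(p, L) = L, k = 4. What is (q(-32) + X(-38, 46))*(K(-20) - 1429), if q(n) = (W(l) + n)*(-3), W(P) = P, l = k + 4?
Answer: -121422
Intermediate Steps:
l = 8 (l = 4 + 4 = 8)
q(n) = -24 - 3*n (q(n) = (8 + n)*(-3) = -24 - 3*n)
(q(-32) + X(-38, 46))*(K(-20) - 1429) = ((-24 - 3*(-32)) + 46)*((-20)² - 1429) = ((-24 + 96) + 46)*(400 - 1429) = (72 + 46)*(-1029) = 118*(-1029) = -121422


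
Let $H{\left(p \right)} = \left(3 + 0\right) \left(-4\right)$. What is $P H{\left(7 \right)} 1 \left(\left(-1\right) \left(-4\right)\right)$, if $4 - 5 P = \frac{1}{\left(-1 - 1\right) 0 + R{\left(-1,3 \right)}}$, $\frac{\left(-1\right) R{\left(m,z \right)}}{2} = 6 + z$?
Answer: $- \frac{584}{15} \approx -38.933$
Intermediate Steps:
$R{\left(m,z \right)} = -12 - 2 z$ ($R{\left(m,z \right)} = - 2 \left(6 + z\right) = -12 - 2 z$)
$P = \frac{73}{90}$ ($P = \frac{4}{5} - \frac{1}{5 \left(\left(-1 - 1\right) 0 - 18\right)} = \frac{4}{5} - \frac{1}{5 \left(\left(-2\right) 0 - 18\right)} = \frac{4}{5} - \frac{1}{5 \left(0 - 18\right)} = \frac{4}{5} - \frac{1}{5 \left(-18\right)} = \frac{4}{5} - - \frac{1}{90} = \frac{4}{5} + \frac{1}{90} = \frac{73}{90} \approx 0.81111$)
$H{\left(p \right)} = -12$ ($H{\left(p \right)} = 3 \left(-4\right) = -12$)
$P H{\left(7 \right)} 1 \left(\left(-1\right) \left(-4\right)\right) = \frac{73}{90} \left(-12\right) 1 \left(\left(-1\right) \left(-4\right)\right) = - \frac{146 \cdot 1 \cdot 4}{15} = \left(- \frac{146}{15}\right) 4 = - \frac{584}{15}$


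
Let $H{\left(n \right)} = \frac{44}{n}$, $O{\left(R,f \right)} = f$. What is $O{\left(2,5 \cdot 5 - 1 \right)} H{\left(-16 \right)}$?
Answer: $-66$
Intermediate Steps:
$O{\left(2,5 \cdot 5 - 1 \right)} H{\left(-16 \right)} = \left(5 \cdot 5 - 1\right) \frac{44}{-16} = \left(25 - 1\right) 44 \left(- \frac{1}{16}\right) = 24 \left(- \frac{11}{4}\right) = -66$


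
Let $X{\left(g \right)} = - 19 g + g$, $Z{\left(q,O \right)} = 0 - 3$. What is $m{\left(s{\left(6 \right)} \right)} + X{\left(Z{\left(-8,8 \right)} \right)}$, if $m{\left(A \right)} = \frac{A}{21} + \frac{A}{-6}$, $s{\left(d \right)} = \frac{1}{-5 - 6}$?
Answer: $\frac{24953}{462} \approx 54.011$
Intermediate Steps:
$Z{\left(q,O \right)} = -3$
$X{\left(g \right)} = - 18 g$
$s{\left(d \right)} = - \frac{1}{11}$ ($s{\left(d \right)} = \frac{1}{-11} = - \frac{1}{11}$)
$m{\left(A \right)} = - \frac{5 A}{42}$ ($m{\left(A \right)} = A \frac{1}{21} + A \left(- \frac{1}{6}\right) = \frac{A}{21} - \frac{A}{6} = - \frac{5 A}{42}$)
$m{\left(s{\left(6 \right)} \right)} + X{\left(Z{\left(-8,8 \right)} \right)} = \left(- \frac{5}{42}\right) \left(- \frac{1}{11}\right) - -54 = \frac{5}{462} + 54 = \frac{24953}{462}$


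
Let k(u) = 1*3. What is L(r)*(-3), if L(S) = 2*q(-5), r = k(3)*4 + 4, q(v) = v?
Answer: 30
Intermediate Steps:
k(u) = 3
r = 16 (r = 3*4 + 4 = 12 + 4 = 16)
L(S) = -10 (L(S) = 2*(-5) = -10)
L(r)*(-3) = -10*(-3) = 30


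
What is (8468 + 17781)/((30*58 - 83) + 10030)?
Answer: 26249/11687 ≈ 2.2460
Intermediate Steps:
(8468 + 17781)/((30*58 - 83) + 10030) = 26249/((1740 - 83) + 10030) = 26249/(1657 + 10030) = 26249/11687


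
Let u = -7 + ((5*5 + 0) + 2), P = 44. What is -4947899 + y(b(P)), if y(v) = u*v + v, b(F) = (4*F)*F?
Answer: -4785275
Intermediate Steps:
u = 20 (u = -7 + ((25 + 0) + 2) = -7 + (25 + 2) = -7 + 27 = 20)
b(F) = 4*F**2
y(v) = 21*v (y(v) = 20*v + v = 21*v)
-4947899 + y(b(P)) = -4947899 + 21*(4*44**2) = -4947899 + 21*(4*1936) = -4947899 + 21*7744 = -4947899 + 162624 = -4785275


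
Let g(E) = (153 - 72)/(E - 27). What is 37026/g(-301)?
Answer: -1349392/9 ≈ -1.4993e+5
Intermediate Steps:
g(E) = 81/(-27 + E)
37026/g(-301) = 37026/((81/(-27 - 301))) = 37026/((81/(-328))) = 37026/((81*(-1/328))) = 37026/(-81/328) = 37026*(-328/81) = -1349392/9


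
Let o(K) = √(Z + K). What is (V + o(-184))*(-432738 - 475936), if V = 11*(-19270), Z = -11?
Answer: 192611627780 - 908674*I*√195 ≈ 1.9261e+11 - 1.2689e+7*I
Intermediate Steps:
V = -211970
o(K) = √(-11 + K)
(V + o(-184))*(-432738 - 475936) = (-211970 + √(-11 - 184))*(-432738 - 475936) = (-211970 + √(-195))*(-908674) = (-211970 + I*√195)*(-908674) = 192611627780 - 908674*I*√195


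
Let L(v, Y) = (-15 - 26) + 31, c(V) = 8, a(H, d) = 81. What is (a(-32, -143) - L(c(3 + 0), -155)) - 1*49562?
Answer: -49471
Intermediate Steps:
L(v, Y) = -10 (L(v, Y) = -41 + 31 = -10)
(a(-32, -143) - L(c(3 + 0), -155)) - 1*49562 = (81 - 1*(-10)) - 1*49562 = (81 + 10) - 49562 = 91 - 49562 = -49471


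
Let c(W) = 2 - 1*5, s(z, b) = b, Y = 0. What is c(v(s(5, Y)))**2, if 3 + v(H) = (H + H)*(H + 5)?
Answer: 9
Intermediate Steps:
v(H) = -3 + 2*H*(5 + H) (v(H) = -3 + (H + H)*(H + 5) = -3 + (2*H)*(5 + H) = -3 + 2*H*(5 + H))
c(W) = -3 (c(W) = 2 - 5 = -3)
c(v(s(5, Y)))**2 = (-3)**2 = 9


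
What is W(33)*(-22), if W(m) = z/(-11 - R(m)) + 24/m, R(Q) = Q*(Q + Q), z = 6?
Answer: -3172/199 ≈ -15.940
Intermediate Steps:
R(Q) = 2*Q**2 (R(Q) = Q*(2*Q) = 2*Q**2)
W(m) = 6/(-11 - 2*m**2) + 24/m
W(33)*(-22) = (6*(44 - 1*33 + 8*33**2)/(33*(11 + 2*33**2)))*(-22) = (6*(1/33)*(44 - 33 + 8*1089)/(11 + 2*1089))*(-22) = (6*(1/33)*(44 - 33 + 8712)/(11 + 2178))*(-22) = (6*(1/33)*8723/2189)*(-22) = (6*(1/33)*(1/2189)*8723)*(-22) = (1586/2189)*(-22) = -3172/199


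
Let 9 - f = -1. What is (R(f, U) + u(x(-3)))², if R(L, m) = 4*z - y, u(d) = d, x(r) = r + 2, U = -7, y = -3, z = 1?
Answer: 36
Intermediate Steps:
f = 10 (f = 9 - 1*(-1) = 9 + 1 = 10)
x(r) = 2 + r
R(L, m) = 7 (R(L, m) = 4*1 - 1*(-3) = 4 + 3 = 7)
(R(f, U) + u(x(-3)))² = (7 + (2 - 3))² = (7 - 1)² = 6² = 36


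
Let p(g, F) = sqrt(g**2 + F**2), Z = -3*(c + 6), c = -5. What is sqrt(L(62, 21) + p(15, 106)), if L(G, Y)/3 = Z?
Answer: sqrt(-9 + sqrt(11461)) ≈ 9.9023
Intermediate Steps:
Z = -3 (Z = -3*(-5 + 6) = -3*1 = -3)
L(G, Y) = -9 (L(G, Y) = 3*(-3) = -9)
p(g, F) = sqrt(F**2 + g**2)
sqrt(L(62, 21) + p(15, 106)) = sqrt(-9 + sqrt(106**2 + 15**2)) = sqrt(-9 + sqrt(11236 + 225)) = sqrt(-9 + sqrt(11461))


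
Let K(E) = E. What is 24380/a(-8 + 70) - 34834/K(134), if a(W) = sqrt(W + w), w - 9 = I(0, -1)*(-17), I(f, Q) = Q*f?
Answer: -17417/67 + 24380*sqrt(71)/71 ≈ 2633.4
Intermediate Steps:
w = 9 (w = 9 - 1*0*(-17) = 9 + 0*(-17) = 9 + 0 = 9)
a(W) = sqrt(9 + W) (a(W) = sqrt(W + 9) = sqrt(9 + W))
24380/a(-8 + 70) - 34834/K(134) = 24380/(sqrt(9 + (-8 + 70))) - 34834/134 = 24380/(sqrt(9 + 62)) - 34834/134 = 24380/(sqrt(71)) - 1*17417/67 = 24380*(sqrt(71)/71) - 17417/67 = 24380*sqrt(71)/71 - 17417/67 = -17417/67 + 24380*sqrt(71)/71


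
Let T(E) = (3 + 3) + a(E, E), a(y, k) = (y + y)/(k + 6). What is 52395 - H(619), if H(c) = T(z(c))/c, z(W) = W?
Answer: 20270310637/386875 ≈ 52395.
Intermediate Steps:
a(y, k) = 2*y/(6 + k) (a(y, k) = (2*y)/(6 + k) = 2*y/(6 + k))
T(E) = 6 + 2*E/(6 + E) (T(E) = (3 + 3) + 2*E/(6 + E) = 6 + 2*E/(6 + E))
H(c) = 4*(9 + 2*c)/(c*(6 + c)) (H(c) = (4*(9 + 2*c)/(6 + c))/c = 4*(9 + 2*c)/(c*(6 + c)))
52395 - H(619) = 52395 - 4*(9 + 2*619)/(619*(6 + 619)) = 52395 - 4*(9 + 1238)/(619*625) = 52395 - 4*1247/(619*625) = 52395 - 1*4988/386875 = 52395 - 4988/386875 = 20270310637/386875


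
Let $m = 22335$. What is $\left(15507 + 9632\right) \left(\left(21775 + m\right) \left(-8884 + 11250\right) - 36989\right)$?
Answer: $2622683265669$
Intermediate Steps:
$\left(15507 + 9632\right) \left(\left(21775 + m\right) \left(-8884 + 11250\right) - 36989\right) = \left(15507 + 9632\right) \left(\left(21775 + 22335\right) \left(-8884 + 11250\right) - 36989\right) = 25139 \left(44110 \cdot 2366 - 36989\right) = 25139 \left(104364260 - 36989\right) = 25139 \cdot 104327271 = 2622683265669$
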